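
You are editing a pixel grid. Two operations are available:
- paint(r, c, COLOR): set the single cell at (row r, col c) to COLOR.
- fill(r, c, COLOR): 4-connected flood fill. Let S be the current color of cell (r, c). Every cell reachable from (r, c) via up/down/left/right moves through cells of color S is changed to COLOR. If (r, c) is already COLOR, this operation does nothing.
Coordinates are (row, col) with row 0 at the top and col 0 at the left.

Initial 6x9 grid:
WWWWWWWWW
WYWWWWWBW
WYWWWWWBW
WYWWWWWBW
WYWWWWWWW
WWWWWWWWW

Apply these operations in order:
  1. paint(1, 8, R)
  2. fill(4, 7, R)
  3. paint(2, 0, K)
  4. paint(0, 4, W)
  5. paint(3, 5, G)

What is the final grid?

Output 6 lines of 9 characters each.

Answer: RRRRWRRRR
RYRRRRRBR
KYRRRRRBR
RYRRRGRBR
RYRRRRRRR
RRRRRRRRR

Derivation:
After op 1 paint(1,8,R):
WWWWWWWWW
WYWWWWWBR
WYWWWWWBW
WYWWWWWBW
WYWWWWWWW
WWWWWWWWW
After op 2 fill(4,7,R) [46 cells changed]:
RRRRRRRRR
RYRRRRRBR
RYRRRRRBR
RYRRRRRBR
RYRRRRRRR
RRRRRRRRR
After op 3 paint(2,0,K):
RRRRRRRRR
RYRRRRRBR
KYRRRRRBR
RYRRRRRBR
RYRRRRRRR
RRRRRRRRR
After op 4 paint(0,4,W):
RRRRWRRRR
RYRRRRRBR
KYRRRRRBR
RYRRRRRBR
RYRRRRRRR
RRRRRRRRR
After op 5 paint(3,5,G):
RRRRWRRRR
RYRRRRRBR
KYRRRRRBR
RYRRRGRBR
RYRRRRRRR
RRRRRRRRR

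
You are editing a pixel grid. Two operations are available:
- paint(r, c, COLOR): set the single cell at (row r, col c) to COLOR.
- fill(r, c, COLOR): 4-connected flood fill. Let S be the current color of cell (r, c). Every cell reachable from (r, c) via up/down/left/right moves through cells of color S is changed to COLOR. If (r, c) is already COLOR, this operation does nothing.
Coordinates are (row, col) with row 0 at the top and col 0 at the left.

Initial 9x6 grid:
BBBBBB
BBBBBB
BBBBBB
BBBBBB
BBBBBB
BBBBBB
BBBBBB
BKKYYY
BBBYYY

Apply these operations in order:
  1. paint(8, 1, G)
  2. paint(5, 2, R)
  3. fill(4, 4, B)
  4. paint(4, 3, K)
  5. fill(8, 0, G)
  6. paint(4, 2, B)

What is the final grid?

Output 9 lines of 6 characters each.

Answer: GGGGGG
GGGGGG
GGGGGG
GGGGGG
GGBKGG
GGRGGG
GGGGGG
GKKYYY
GGBYYY

Derivation:
After op 1 paint(8,1,G):
BBBBBB
BBBBBB
BBBBBB
BBBBBB
BBBBBB
BBBBBB
BBBBBB
BKKYYY
BGBYYY
After op 2 paint(5,2,R):
BBBBBB
BBBBBB
BBBBBB
BBBBBB
BBBBBB
BBRBBB
BBBBBB
BKKYYY
BGBYYY
After op 3 fill(4,4,B) [0 cells changed]:
BBBBBB
BBBBBB
BBBBBB
BBBBBB
BBBBBB
BBRBBB
BBBBBB
BKKYYY
BGBYYY
After op 4 paint(4,3,K):
BBBBBB
BBBBBB
BBBBBB
BBBBBB
BBBKBB
BBRBBB
BBBBBB
BKKYYY
BGBYYY
After op 5 fill(8,0,G) [42 cells changed]:
GGGGGG
GGGGGG
GGGGGG
GGGGGG
GGGKGG
GGRGGG
GGGGGG
GKKYYY
GGBYYY
After op 6 paint(4,2,B):
GGGGGG
GGGGGG
GGGGGG
GGGGGG
GGBKGG
GGRGGG
GGGGGG
GKKYYY
GGBYYY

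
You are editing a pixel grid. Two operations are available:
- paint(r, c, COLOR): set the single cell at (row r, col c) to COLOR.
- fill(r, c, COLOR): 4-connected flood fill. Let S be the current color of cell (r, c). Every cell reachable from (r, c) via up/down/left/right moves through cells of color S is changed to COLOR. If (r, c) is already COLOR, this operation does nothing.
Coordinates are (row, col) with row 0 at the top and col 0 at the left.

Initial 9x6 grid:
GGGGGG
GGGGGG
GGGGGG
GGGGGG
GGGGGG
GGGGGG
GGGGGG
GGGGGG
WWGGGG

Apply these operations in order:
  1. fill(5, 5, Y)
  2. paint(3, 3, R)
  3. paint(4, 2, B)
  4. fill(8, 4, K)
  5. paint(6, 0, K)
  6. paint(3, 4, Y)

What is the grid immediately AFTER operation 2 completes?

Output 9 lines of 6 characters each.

After op 1 fill(5,5,Y) [52 cells changed]:
YYYYYY
YYYYYY
YYYYYY
YYYYYY
YYYYYY
YYYYYY
YYYYYY
YYYYYY
WWYYYY
After op 2 paint(3,3,R):
YYYYYY
YYYYYY
YYYYYY
YYYRYY
YYYYYY
YYYYYY
YYYYYY
YYYYYY
WWYYYY

Answer: YYYYYY
YYYYYY
YYYYYY
YYYRYY
YYYYYY
YYYYYY
YYYYYY
YYYYYY
WWYYYY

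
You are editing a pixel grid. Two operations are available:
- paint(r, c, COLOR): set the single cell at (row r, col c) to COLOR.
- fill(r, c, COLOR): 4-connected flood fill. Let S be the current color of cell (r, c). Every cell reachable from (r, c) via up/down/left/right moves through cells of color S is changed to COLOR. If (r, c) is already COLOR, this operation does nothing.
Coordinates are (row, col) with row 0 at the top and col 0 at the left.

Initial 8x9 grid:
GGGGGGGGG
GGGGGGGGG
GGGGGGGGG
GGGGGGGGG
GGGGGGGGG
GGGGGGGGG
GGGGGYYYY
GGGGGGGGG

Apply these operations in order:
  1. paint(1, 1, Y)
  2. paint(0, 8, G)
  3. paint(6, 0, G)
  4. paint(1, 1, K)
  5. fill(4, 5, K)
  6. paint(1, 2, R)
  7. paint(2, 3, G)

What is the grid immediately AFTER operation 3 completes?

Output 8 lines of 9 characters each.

After op 1 paint(1,1,Y):
GGGGGGGGG
GYGGGGGGG
GGGGGGGGG
GGGGGGGGG
GGGGGGGGG
GGGGGGGGG
GGGGGYYYY
GGGGGGGGG
After op 2 paint(0,8,G):
GGGGGGGGG
GYGGGGGGG
GGGGGGGGG
GGGGGGGGG
GGGGGGGGG
GGGGGGGGG
GGGGGYYYY
GGGGGGGGG
After op 3 paint(6,0,G):
GGGGGGGGG
GYGGGGGGG
GGGGGGGGG
GGGGGGGGG
GGGGGGGGG
GGGGGGGGG
GGGGGYYYY
GGGGGGGGG

Answer: GGGGGGGGG
GYGGGGGGG
GGGGGGGGG
GGGGGGGGG
GGGGGGGGG
GGGGGGGGG
GGGGGYYYY
GGGGGGGGG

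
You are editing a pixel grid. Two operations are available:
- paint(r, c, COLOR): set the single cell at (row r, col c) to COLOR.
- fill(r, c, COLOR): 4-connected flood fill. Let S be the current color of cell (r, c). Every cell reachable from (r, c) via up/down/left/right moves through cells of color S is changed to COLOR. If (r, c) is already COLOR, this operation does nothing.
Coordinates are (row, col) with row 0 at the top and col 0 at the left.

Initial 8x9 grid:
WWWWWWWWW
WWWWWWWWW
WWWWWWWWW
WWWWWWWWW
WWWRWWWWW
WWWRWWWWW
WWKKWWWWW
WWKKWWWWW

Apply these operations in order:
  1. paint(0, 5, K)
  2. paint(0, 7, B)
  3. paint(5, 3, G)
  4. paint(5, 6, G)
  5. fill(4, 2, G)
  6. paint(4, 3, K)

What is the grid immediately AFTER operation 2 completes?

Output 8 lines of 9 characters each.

Answer: WWWWWKWBW
WWWWWWWWW
WWWWWWWWW
WWWWWWWWW
WWWRWWWWW
WWWRWWWWW
WWKKWWWWW
WWKKWWWWW

Derivation:
After op 1 paint(0,5,K):
WWWWWKWWW
WWWWWWWWW
WWWWWWWWW
WWWWWWWWW
WWWRWWWWW
WWWRWWWWW
WWKKWWWWW
WWKKWWWWW
After op 2 paint(0,7,B):
WWWWWKWBW
WWWWWWWWW
WWWWWWWWW
WWWWWWWWW
WWWRWWWWW
WWWRWWWWW
WWKKWWWWW
WWKKWWWWW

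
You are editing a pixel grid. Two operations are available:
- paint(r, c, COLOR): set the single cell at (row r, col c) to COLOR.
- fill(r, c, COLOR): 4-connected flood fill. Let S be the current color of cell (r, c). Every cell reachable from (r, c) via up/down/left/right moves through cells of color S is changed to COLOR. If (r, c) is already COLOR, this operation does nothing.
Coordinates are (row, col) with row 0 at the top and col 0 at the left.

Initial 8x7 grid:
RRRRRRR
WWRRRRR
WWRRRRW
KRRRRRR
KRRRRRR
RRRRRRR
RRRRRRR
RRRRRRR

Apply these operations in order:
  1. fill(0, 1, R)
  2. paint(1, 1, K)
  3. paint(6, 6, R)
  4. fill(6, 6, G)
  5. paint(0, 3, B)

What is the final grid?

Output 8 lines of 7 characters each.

Answer: GGGBGGG
WKGGGGG
WWGGGGW
KGGGGGG
KGGGGGG
GGGGGGG
GGGGGGG
GGGGGGG

Derivation:
After op 1 fill(0,1,R) [0 cells changed]:
RRRRRRR
WWRRRRR
WWRRRRW
KRRRRRR
KRRRRRR
RRRRRRR
RRRRRRR
RRRRRRR
After op 2 paint(1,1,K):
RRRRRRR
WKRRRRR
WWRRRRW
KRRRRRR
KRRRRRR
RRRRRRR
RRRRRRR
RRRRRRR
After op 3 paint(6,6,R):
RRRRRRR
WKRRRRR
WWRRRRW
KRRRRRR
KRRRRRR
RRRRRRR
RRRRRRR
RRRRRRR
After op 4 fill(6,6,G) [49 cells changed]:
GGGGGGG
WKGGGGG
WWGGGGW
KGGGGGG
KGGGGGG
GGGGGGG
GGGGGGG
GGGGGGG
After op 5 paint(0,3,B):
GGGBGGG
WKGGGGG
WWGGGGW
KGGGGGG
KGGGGGG
GGGGGGG
GGGGGGG
GGGGGGG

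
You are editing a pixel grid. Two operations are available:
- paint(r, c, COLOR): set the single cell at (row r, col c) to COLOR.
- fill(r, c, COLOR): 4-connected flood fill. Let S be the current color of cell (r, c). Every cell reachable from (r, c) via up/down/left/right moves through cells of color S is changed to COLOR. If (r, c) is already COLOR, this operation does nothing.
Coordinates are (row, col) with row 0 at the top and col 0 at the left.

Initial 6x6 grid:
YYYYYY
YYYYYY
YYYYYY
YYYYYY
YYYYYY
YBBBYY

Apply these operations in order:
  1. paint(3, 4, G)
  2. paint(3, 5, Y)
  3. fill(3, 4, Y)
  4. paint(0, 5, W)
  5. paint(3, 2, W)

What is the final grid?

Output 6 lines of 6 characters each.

After op 1 paint(3,4,G):
YYYYYY
YYYYYY
YYYYYY
YYYYGY
YYYYYY
YBBBYY
After op 2 paint(3,5,Y):
YYYYYY
YYYYYY
YYYYYY
YYYYGY
YYYYYY
YBBBYY
After op 3 fill(3,4,Y) [1 cells changed]:
YYYYYY
YYYYYY
YYYYYY
YYYYYY
YYYYYY
YBBBYY
After op 4 paint(0,5,W):
YYYYYW
YYYYYY
YYYYYY
YYYYYY
YYYYYY
YBBBYY
After op 5 paint(3,2,W):
YYYYYW
YYYYYY
YYYYYY
YYWYYY
YYYYYY
YBBBYY

Answer: YYYYYW
YYYYYY
YYYYYY
YYWYYY
YYYYYY
YBBBYY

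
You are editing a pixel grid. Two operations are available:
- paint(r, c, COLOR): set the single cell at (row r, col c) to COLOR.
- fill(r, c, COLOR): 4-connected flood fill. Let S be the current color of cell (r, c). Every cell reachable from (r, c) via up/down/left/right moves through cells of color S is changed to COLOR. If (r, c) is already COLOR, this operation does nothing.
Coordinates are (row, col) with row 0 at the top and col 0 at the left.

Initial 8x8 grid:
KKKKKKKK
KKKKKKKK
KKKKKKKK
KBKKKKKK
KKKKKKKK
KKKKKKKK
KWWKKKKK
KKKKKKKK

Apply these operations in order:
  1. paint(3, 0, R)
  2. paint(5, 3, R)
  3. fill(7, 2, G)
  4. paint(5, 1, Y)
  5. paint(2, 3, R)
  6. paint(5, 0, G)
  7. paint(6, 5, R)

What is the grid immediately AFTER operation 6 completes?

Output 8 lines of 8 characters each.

Answer: GGGGGGGG
GGGGGGGG
GGGRGGGG
RBGGGGGG
GGGGGGGG
GYGRGGGG
GWWGGGGG
GGGGGGGG

Derivation:
After op 1 paint(3,0,R):
KKKKKKKK
KKKKKKKK
KKKKKKKK
RBKKKKKK
KKKKKKKK
KKKKKKKK
KWWKKKKK
KKKKKKKK
After op 2 paint(5,3,R):
KKKKKKKK
KKKKKKKK
KKKKKKKK
RBKKKKKK
KKKKKKKK
KKKRKKKK
KWWKKKKK
KKKKKKKK
After op 3 fill(7,2,G) [59 cells changed]:
GGGGGGGG
GGGGGGGG
GGGGGGGG
RBGGGGGG
GGGGGGGG
GGGRGGGG
GWWGGGGG
GGGGGGGG
After op 4 paint(5,1,Y):
GGGGGGGG
GGGGGGGG
GGGGGGGG
RBGGGGGG
GGGGGGGG
GYGRGGGG
GWWGGGGG
GGGGGGGG
After op 5 paint(2,3,R):
GGGGGGGG
GGGGGGGG
GGGRGGGG
RBGGGGGG
GGGGGGGG
GYGRGGGG
GWWGGGGG
GGGGGGGG
After op 6 paint(5,0,G):
GGGGGGGG
GGGGGGGG
GGGRGGGG
RBGGGGGG
GGGGGGGG
GYGRGGGG
GWWGGGGG
GGGGGGGG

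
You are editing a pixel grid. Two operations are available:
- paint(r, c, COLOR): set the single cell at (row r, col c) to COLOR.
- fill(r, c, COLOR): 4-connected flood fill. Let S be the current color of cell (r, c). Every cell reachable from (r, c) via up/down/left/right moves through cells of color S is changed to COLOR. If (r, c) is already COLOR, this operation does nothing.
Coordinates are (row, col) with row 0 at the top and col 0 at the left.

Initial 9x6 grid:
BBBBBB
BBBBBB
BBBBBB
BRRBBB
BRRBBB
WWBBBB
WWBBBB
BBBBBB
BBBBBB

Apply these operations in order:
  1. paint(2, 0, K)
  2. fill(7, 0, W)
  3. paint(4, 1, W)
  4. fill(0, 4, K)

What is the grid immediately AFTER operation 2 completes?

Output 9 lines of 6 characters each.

After op 1 paint(2,0,K):
BBBBBB
BBBBBB
KBBBBB
BRRBBB
BRRBBB
WWBBBB
WWBBBB
BBBBBB
BBBBBB
After op 2 fill(7,0,W) [43 cells changed]:
WWWWWW
WWWWWW
KWWWWW
BRRWWW
BRRWWW
WWWWWW
WWWWWW
WWWWWW
WWWWWW

Answer: WWWWWW
WWWWWW
KWWWWW
BRRWWW
BRRWWW
WWWWWW
WWWWWW
WWWWWW
WWWWWW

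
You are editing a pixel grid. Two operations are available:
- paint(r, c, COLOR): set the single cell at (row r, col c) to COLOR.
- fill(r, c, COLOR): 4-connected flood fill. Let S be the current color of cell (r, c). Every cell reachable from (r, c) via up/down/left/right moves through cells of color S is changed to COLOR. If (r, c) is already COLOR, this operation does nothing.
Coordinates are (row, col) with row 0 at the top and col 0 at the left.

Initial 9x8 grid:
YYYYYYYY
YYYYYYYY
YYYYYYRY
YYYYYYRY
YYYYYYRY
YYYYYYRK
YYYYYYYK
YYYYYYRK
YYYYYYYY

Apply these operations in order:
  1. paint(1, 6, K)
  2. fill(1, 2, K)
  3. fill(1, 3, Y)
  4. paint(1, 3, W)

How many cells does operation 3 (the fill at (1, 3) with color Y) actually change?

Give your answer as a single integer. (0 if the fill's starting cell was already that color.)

After op 1 paint(1,6,K):
YYYYYYYY
YYYYYYKY
YYYYYYRY
YYYYYYRY
YYYYYYRY
YYYYYYRK
YYYYYYYK
YYYYYYRK
YYYYYYYY
After op 2 fill(1,2,K) [63 cells changed]:
KKKKKKKK
KKKKKKKK
KKKKKKRK
KKKKKKRK
KKKKKKRK
KKKKKKRK
KKKKKKKK
KKKKKKRK
KKKKKKKK
After op 3 fill(1,3,Y) [67 cells changed]:
YYYYYYYY
YYYYYYYY
YYYYYYRY
YYYYYYRY
YYYYYYRY
YYYYYYRY
YYYYYYYY
YYYYYYRY
YYYYYYYY

Answer: 67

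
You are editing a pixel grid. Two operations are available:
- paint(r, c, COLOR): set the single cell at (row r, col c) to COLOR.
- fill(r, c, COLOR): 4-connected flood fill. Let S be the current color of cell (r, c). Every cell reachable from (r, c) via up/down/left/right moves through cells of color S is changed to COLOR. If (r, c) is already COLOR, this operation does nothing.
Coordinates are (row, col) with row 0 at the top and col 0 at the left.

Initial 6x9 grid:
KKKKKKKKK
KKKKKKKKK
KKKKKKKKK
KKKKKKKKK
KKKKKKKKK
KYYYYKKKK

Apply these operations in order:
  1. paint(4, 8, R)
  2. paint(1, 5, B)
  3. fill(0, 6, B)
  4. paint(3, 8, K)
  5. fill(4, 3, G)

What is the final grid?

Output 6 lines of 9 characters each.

After op 1 paint(4,8,R):
KKKKKKKKK
KKKKKKKKK
KKKKKKKKK
KKKKKKKKK
KKKKKKKKR
KYYYYKKKK
After op 2 paint(1,5,B):
KKKKKKKKK
KKKKKBKKK
KKKKKKKKK
KKKKKKKKK
KKKKKKKKR
KYYYYKKKK
After op 3 fill(0,6,B) [48 cells changed]:
BBBBBBBBB
BBBBBBBBB
BBBBBBBBB
BBBBBBBBB
BBBBBBBBR
BYYYYBBBB
After op 4 paint(3,8,K):
BBBBBBBBB
BBBBBBBBB
BBBBBBBBB
BBBBBBBBK
BBBBBBBBR
BYYYYBBBB
After op 5 fill(4,3,G) [48 cells changed]:
GGGGGGGGG
GGGGGGGGG
GGGGGGGGG
GGGGGGGGK
GGGGGGGGR
GYYYYGGGG

Answer: GGGGGGGGG
GGGGGGGGG
GGGGGGGGG
GGGGGGGGK
GGGGGGGGR
GYYYYGGGG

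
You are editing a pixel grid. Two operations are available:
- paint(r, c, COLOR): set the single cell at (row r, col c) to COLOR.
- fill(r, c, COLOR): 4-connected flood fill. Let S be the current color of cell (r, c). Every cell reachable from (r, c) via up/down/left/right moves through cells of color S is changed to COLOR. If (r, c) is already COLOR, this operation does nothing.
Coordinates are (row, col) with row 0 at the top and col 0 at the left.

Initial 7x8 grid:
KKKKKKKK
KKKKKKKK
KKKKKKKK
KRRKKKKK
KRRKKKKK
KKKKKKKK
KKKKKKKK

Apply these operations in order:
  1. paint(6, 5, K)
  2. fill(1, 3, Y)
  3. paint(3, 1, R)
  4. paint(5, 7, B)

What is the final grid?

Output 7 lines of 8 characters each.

After op 1 paint(6,5,K):
KKKKKKKK
KKKKKKKK
KKKKKKKK
KRRKKKKK
KRRKKKKK
KKKKKKKK
KKKKKKKK
After op 2 fill(1,3,Y) [52 cells changed]:
YYYYYYYY
YYYYYYYY
YYYYYYYY
YRRYYYYY
YRRYYYYY
YYYYYYYY
YYYYYYYY
After op 3 paint(3,1,R):
YYYYYYYY
YYYYYYYY
YYYYYYYY
YRRYYYYY
YRRYYYYY
YYYYYYYY
YYYYYYYY
After op 4 paint(5,7,B):
YYYYYYYY
YYYYYYYY
YYYYYYYY
YRRYYYYY
YRRYYYYY
YYYYYYYB
YYYYYYYY

Answer: YYYYYYYY
YYYYYYYY
YYYYYYYY
YRRYYYYY
YRRYYYYY
YYYYYYYB
YYYYYYYY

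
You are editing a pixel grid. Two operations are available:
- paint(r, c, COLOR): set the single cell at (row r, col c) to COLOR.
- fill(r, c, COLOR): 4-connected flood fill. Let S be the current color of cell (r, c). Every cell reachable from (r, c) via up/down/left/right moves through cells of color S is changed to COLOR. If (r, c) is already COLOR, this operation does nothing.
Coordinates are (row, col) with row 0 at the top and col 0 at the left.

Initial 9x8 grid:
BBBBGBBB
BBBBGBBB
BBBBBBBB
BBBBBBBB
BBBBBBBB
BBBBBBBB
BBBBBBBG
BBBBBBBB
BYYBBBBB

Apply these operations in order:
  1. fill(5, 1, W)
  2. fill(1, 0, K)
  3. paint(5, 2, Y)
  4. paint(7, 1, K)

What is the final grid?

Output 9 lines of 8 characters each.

Answer: KKKKGKKK
KKKKGKKK
KKKKKKKK
KKKKKKKK
KKKKKKKK
KKYKKKKK
KKKKKKKG
KKKKKKKK
KYYKKKKK

Derivation:
After op 1 fill(5,1,W) [67 cells changed]:
WWWWGWWW
WWWWGWWW
WWWWWWWW
WWWWWWWW
WWWWWWWW
WWWWWWWW
WWWWWWWG
WWWWWWWW
WYYWWWWW
After op 2 fill(1,0,K) [67 cells changed]:
KKKKGKKK
KKKKGKKK
KKKKKKKK
KKKKKKKK
KKKKKKKK
KKKKKKKK
KKKKKKKG
KKKKKKKK
KYYKKKKK
After op 3 paint(5,2,Y):
KKKKGKKK
KKKKGKKK
KKKKKKKK
KKKKKKKK
KKKKKKKK
KKYKKKKK
KKKKKKKG
KKKKKKKK
KYYKKKKK
After op 4 paint(7,1,K):
KKKKGKKK
KKKKGKKK
KKKKKKKK
KKKKKKKK
KKKKKKKK
KKYKKKKK
KKKKKKKG
KKKKKKKK
KYYKKKKK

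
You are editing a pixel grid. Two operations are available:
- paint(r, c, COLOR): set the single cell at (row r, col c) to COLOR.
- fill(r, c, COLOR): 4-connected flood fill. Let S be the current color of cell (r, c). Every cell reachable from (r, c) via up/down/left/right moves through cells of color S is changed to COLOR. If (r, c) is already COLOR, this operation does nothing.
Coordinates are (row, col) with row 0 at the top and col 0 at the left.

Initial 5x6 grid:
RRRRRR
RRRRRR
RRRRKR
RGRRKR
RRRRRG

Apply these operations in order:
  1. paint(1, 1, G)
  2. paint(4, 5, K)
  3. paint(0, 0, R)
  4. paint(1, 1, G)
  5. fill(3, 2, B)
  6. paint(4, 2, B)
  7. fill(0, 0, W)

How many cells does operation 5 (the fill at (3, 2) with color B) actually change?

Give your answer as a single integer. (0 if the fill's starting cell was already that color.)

After op 1 paint(1,1,G):
RRRRRR
RGRRRR
RRRRKR
RGRRKR
RRRRRG
After op 2 paint(4,5,K):
RRRRRR
RGRRRR
RRRRKR
RGRRKR
RRRRRK
After op 3 paint(0,0,R):
RRRRRR
RGRRRR
RRRRKR
RGRRKR
RRRRRK
After op 4 paint(1,1,G):
RRRRRR
RGRRRR
RRRRKR
RGRRKR
RRRRRK
After op 5 fill(3,2,B) [25 cells changed]:
BBBBBB
BGBBBB
BBBBKB
BGBBKB
BBBBBK

Answer: 25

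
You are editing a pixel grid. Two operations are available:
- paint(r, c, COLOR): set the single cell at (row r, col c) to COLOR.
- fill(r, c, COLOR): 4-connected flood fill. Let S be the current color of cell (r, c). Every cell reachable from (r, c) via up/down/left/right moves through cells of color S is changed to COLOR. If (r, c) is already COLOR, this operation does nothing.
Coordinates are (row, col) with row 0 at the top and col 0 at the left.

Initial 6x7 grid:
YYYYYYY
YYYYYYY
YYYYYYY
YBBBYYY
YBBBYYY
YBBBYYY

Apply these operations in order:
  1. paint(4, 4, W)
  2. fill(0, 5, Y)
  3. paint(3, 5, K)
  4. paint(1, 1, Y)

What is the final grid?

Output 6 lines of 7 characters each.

Answer: YYYYYYY
YYYYYYY
YYYYYYY
YBBBYKY
YBBBWYY
YBBBYYY

Derivation:
After op 1 paint(4,4,W):
YYYYYYY
YYYYYYY
YYYYYYY
YBBBYYY
YBBBWYY
YBBBYYY
After op 2 fill(0,5,Y) [0 cells changed]:
YYYYYYY
YYYYYYY
YYYYYYY
YBBBYYY
YBBBWYY
YBBBYYY
After op 3 paint(3,5,K):
YYYYYYY
YYYYYYY
YYYYYYY
YBBBYKY
YBBBWYY
YBBBYYY
After op 4 paint(1,1,Y):
YYYYYYY
YYYYYYY
YYYYYYY
YBBBYKY
YBBBWYY
YBBBYYY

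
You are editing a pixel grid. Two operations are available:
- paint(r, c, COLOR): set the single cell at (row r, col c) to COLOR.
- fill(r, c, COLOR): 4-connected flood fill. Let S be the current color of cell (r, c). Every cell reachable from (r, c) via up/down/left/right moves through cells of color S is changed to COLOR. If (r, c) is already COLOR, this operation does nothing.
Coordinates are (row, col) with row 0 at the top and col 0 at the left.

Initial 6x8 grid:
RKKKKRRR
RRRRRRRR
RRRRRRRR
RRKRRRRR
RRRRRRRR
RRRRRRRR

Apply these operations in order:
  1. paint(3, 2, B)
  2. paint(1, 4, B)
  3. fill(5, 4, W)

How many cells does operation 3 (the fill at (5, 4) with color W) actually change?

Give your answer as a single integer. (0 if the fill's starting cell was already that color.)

After op 1 paint(3,2,B):
RKKKKRRR
RRRRRRRR
RRRRRRRR
RRBRRRRR
RRRRRRRR
RRRRRRRR
After op 2 paint(1,4,B):
RKKKKRRR
RRRRBRRR
RRRRRRRR
RRBRRRRR
RRRRRRRR
RRRRRRRR
After op 3 fill(5,4,W) [42 cells changed]:
WKKKKWWW
WWWWBWWW
WWWWWWWW
WWBWWWWW
WWWWWWWW
WWWWWWWW

Answer: 42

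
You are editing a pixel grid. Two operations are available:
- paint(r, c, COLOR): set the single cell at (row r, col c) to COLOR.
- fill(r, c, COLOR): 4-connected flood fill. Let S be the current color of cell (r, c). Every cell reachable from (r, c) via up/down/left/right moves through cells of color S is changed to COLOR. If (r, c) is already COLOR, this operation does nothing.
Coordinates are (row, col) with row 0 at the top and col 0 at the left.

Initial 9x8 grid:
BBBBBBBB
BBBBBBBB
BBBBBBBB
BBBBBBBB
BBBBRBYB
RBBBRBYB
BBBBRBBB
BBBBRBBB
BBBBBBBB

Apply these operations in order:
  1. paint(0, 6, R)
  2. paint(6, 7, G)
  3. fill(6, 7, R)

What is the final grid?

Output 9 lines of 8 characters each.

After op 1 paint(0,6,R):
BBBBBBRB
BBBBBBBB
BBBBBBBB
BBBBBBBB
BBBBRBYB
RBBBRBYB
BBBBRBBB
BBBBRBBB
BBBBBBBB
After op 2 paint(6,7,G):
BBBBBBRB
BBBBBBBB
BBBBBBBB
BBBBBBBB
BBBBRBYB
RBBBRBYB
BBBBRBBG
BBBBRBBB
BBBBBBBB
After op 3 fill(6,7,R) [1 cells changed]:
BBBBBBRB
BBBBBBBB
BBBBBBBB
BBBBBBBB
BBBBRBYB
RBBBRBYB
BBBBRBBR
BBBBRBBB
BBBBBBBB

Answer: BBBBBBRB
BBBBBBBB
BBBBBBBB
BBBBBBBB
BBBBRBYB
RBBBRBYB
BBBBRBBR
BBBBRBBB
BBBBBBBB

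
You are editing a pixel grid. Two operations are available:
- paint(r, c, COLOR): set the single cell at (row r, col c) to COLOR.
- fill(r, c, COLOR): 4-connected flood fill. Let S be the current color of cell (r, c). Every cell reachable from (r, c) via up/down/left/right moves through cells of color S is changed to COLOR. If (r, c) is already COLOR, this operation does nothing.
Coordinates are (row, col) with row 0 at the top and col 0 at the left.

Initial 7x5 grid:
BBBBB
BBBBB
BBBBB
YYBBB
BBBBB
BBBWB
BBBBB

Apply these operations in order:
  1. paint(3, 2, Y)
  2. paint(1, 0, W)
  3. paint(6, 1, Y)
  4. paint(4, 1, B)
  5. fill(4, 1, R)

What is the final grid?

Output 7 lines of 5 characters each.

After op 1 paint(3,2,Y):
BBBBB
BBBBB
BBBBB
YYYBB
BBBBB
BBBWB
BBBBB
After op 2 paint(1,0,W):
BBBBB
WBBBB
BBBBB
YYYBB
BBBBB
BBBWB
BBBBB
After op 3 paint(6,1,Y):
BBBBB
WBBBB
BBBBB
YYYBB
BBBBB
BBBWB
BYBBB
After op 4 paint(4,1,B):
BBBBB
WBBBB
BBBBB
YYYBB
BBBBB
BBBWB
BYBBB
After op 5 fill(4,1,R) [29 cells changed]:
RRRRR
WRRRR
RRRRR
YYYRR
RRRRR
RRRWR
RYRRR

Answer: RRRRR
WRRRR
RRRRR
YYYRR
RRRRR
RRRWR
RYRRR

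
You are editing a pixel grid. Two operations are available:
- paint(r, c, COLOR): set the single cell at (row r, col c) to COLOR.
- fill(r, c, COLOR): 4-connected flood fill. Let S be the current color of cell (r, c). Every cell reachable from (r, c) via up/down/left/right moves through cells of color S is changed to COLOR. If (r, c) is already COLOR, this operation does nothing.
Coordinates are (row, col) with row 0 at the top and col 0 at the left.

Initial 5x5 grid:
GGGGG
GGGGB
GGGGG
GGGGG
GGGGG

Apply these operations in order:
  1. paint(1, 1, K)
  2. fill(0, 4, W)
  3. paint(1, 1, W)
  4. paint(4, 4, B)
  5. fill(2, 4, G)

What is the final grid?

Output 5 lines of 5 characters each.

Answer: GGGGG
GGGGB
GGGGG
GGGGG
GGGGB

Derivation:
After op 1 paint(1,1,K):
GGGGG
GKGGB
GGGGG
GGGGG
GGGGG
After op 2 fill(0,4,W) [23 cells changed]:
WWWWW
WKWWB
WWWWW
WWWWW
WWWWW
After op 3 paint(1,1,W):
WWWWW
WWWWB
WWWWW
WWWWW
WWWWW
After op 4 paint(4,4,B):
WWWWW
WWWWB
WWWWW
WWWWW
WWWWB
After op 5 fill(2,4,G) [23 cells changed]:
GGGGG
GGGGB
GGGGG
GGGGG
GGGGB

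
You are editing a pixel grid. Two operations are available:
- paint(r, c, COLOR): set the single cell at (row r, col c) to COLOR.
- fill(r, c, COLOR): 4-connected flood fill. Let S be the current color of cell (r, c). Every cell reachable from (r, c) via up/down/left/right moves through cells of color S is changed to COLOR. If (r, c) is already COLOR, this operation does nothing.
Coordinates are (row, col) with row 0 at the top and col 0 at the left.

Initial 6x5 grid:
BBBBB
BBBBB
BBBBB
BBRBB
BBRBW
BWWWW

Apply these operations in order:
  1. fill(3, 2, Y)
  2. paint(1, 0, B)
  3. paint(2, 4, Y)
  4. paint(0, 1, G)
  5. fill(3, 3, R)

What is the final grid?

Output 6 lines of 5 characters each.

Answer: RGRRR
RRRRR
RRRRY
RRYRR
RRYRW
RWWWW

Derivation:
After op 1 fill(3,2,Y) [2 cells changed]:
BBBBB
BBBBB
BBBBB
BBYBB
BBYBW
BWWWW
After op 2 paint(1,0,B):
BBBBB
BBBBB
BBBBB
BBYBB
BBYBW
BWWWW
After op 3 paint(2,4,Y):
BBBBB
BBBBB
BBBBY
BBYBB
BBYBW
BWWWW
After op 4 paint(0,1,G):
BGBBB
BBBBB
BBBBY
BBYBB
BBYBW
BWWWW
After op 5 fill(3,3,R) [21 cells changed]:
RGRRR
RRRRR
RRRRY
RRYRR
RRYRW
RWWWW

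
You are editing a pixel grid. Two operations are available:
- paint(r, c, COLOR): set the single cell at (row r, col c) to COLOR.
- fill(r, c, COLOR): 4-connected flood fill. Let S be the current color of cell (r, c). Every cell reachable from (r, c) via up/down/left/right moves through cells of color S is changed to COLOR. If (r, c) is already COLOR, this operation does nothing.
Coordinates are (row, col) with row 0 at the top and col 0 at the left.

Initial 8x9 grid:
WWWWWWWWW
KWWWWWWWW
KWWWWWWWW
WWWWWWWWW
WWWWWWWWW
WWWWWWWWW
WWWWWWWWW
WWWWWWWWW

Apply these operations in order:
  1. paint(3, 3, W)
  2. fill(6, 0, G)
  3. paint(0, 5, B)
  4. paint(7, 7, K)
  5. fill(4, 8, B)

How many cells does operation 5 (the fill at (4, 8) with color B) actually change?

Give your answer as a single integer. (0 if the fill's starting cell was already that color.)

After op 1 paint(3,3,W):
WWWWWWWWW
KWWWWWWWW
KWWWWWWWW
WWWWWWWWW
WWWWWWWWW
WWWWWWWWW
WWWWWWWWW
WWWWWWWWW
After op 2 fill(6,0,G) [70 cells changed]:
GGGGGGGGG
KGGGGGGGG
KGGGGGGGG
GGGGGGGGG
GGGGGGGGG
GGGGGGGGG
GGGGGGGGG
GGGGGGGGG
After op 3 paint(0,5,B):
GGGGGBGGG
KGGGGGGGG
KGGGGGGGG
GGGGGGGGG
GGGGGGGGG
GGGGGGGGG
GGGGGGGGG
GGGGGGGGG
After op 4 paint(7,7,K):
GGGGGBGGG
KGGGGGGGG
KGGGGGGGG
GGGGGGGGG
GGGGGGGGG
GGGGGGGGG
GGGGGGGGG
GGGGGGGKG
After op 5 fill(4,8,B) [68 cells changed]:
BBBBBBBBB
KBBBBBBBB
KBBBBBBBB
BBBBBBBBB
BBBBBBBBB
BBBBBBBBB
BBBBBBBBB
BBBBBBBKB

Answer: 68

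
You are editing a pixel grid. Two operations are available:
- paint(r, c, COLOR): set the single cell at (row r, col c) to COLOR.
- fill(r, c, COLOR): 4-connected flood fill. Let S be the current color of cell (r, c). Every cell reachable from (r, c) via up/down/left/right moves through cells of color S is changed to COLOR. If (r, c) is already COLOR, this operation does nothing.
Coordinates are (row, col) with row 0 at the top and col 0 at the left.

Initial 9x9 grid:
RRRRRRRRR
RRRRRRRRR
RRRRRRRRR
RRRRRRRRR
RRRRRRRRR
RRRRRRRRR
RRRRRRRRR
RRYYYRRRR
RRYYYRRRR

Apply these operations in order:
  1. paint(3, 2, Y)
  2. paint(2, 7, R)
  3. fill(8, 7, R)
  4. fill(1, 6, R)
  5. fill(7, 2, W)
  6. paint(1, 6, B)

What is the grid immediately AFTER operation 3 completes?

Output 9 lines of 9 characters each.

After op 1 paint(3,2,Y):
RRRRRRRRR
RRRRRRRRR
RRRRRRRRR
RRYRRRRRR
RRRRRRRRR
RRRRRRRRR
RRRRRRRRR
RRYYYRRRR
RRYYYRRRR
After op 2 paint(2,7,R):
RRRRRRRRR
RRRRRRRRR
RRRRRRRRR
RRYRRRRRR
RRRRRRRRR
RRRRRRRRR
RRRRRRRRR
RRYYYRRRR
RRYYYRRRR
After op 3 fill(8,7,R) [0 cells changed]:
RRRRRRRRR
RRRRRRRRR
RRRRRRRRR
RRYRRRRRR
RRRRRRRRR
RRRRRRRRR
RRRRRRRRR
RRYYYRRRR
RRYYYRRRR

Answer: RRRRRRRRR
RRRRRRRRR
RRRRRRRRR
RRYRRRRRR
RRRRRRRRR
RRRRRRRRR
RRRRRRRRR
RRYYYRRRR
RRYYYRRRR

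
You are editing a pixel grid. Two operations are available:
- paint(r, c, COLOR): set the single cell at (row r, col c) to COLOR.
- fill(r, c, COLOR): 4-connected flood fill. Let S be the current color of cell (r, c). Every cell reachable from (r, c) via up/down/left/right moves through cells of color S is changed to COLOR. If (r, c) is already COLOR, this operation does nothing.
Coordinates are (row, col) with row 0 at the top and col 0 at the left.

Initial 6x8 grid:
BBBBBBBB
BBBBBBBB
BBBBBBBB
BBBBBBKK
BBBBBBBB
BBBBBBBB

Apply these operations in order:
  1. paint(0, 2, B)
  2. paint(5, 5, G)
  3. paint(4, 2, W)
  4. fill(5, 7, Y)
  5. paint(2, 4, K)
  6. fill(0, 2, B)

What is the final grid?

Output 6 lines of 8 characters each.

After op 1 paint(0,2,B):
BBBBBBBB
BBBBBBBB
BBBBBBBB
BBBBBBKK
BBBBBBBB
BBBBBBBB
After op 2 paint(5,5,G):
BBBBBBBB
BBBBBBBB
BBBBBBBB
BBBBBBKK
BBBBBBBB
BBBBBGBB
After op 3 paint(4,2,W):
BBBBBBBB
BBBBBBBB
BBBBBBBB
BBBBBBKK
BBWBBBBB
BBBBBGBB
After op 4 fill(5,7,Y) [44 cells changed]:
YYYYYYYY
YYYYYYYY
YYYYYYYY
YYYYYYKK
YYWYYYYY
YYYYYGYY
After op 5 paint(2,4,K):
YYYYYYYY
YYYYYYYY
YYYYKYYY
YYYYYYKK
YYWYYYYY
YYYYYGYY
After op 6 fill(0,2,B) [43 cells changed]:
BBBBBBBB
BBBBBBBB
BBBBKBBB
BBBBBBKK
BBWBBBBB
BBBBBGBB

Answer: BBBBBBBB
BBBBBBBB
BBBBKBBB
BBBBBBKK
BBWBBBBB
BBBBBGBB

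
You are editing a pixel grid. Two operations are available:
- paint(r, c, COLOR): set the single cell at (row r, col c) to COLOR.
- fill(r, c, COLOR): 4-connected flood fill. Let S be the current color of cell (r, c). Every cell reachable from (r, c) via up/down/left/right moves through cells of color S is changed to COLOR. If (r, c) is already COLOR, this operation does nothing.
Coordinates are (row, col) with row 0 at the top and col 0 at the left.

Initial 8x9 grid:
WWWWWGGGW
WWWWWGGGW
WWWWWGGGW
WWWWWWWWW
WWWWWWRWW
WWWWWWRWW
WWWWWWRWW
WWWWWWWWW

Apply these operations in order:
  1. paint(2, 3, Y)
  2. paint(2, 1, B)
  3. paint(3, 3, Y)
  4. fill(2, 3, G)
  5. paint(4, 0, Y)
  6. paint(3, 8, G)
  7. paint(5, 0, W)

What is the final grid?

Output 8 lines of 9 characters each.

Answer: WWWWWGGGW
WWWWWGGGW
WBWGWGGGW
WWWGWWWWG
YWWWWWRWW
WWWWWWRWW
WWWWWWRWW
WWWWWWWWW

Derivation:
After op 1 paint(2,3,Y):
WWWWWGGGW
WWWWWGGGW
WWWYWGGGW
WWWWWWWWW
WWWWWWRWW
WWWWWWRWW
WWWWWWRWW
WWWWWWWWW
After op 2 paint(2,1,B):
WWWWWGGGW
WWWWWGGGW
WBWYWGGGW
WWWWWWWWW
WWWWWWRWW
WWWWWWRWW
WWWWWWRWW
WWWWWWWWW
After op 3 paint(3,3,Y):
WWWWWGGGW
WWWWWGGGW
WBWYWGGGW
WWWYWWWWW
WWWWWWRWW
WWWWWWRWW
WWWWWWRWW
WWWWWWWWW
After op 4 fill(2,3,G) [2 cells changed]:
WWWWWGGGW
WWWWWGGGW
WBWGWGGGW
WWWGWWWWW
WWWWWWRWW
WWWWWWRWW
WWWWWWRWW
WWWWWWWWW
After op 5 paint(4,0,Y):
WWWWWGGGW
WWWWWGGGW
WBWGWGGGW
WWWGWWWWW
YWWWWWRWW
WWWWWWRWW
WWWWWWRWW
WWWWWWWWW
After op 6 paint(3,8,G):
WWWWWGGGW
WWWWWGGGW
WBWGWGGGW
WWWGWWWWG
YWWWWWRWW
WWWWWWRWW
WWWWWWRWW
WWWWWWWWW
After op 7 paint(5,0,W):
WWWWWGGGW
WWWWWGGGW
WBWGWGGGW
WWWGWWWWG
YWWWWWRWW
WWWWWWRWW
WWWWWWRWW
WWWWWWWWW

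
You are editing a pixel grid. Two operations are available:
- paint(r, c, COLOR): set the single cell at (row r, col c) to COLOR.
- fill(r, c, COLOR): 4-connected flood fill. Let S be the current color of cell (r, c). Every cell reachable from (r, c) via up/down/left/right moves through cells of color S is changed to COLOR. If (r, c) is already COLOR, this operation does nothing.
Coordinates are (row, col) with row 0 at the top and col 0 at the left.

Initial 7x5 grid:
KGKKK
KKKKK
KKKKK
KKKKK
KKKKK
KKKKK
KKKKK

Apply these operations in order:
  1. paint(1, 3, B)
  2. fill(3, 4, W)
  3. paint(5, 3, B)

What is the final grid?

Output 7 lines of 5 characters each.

Answer: WGWWW
WWWBW
WWWWW
WWWWW
WWWWW
WWWBW
WWWWW

Derivation:
After op 1 paint(1,3,B):
KGKKK
KKKBK
KKKKK
KKKKK
KKKKK
KKKKK
KKKKK
After op 2 fill(3,4,W) [33 cells changed]:
WGWWW
WWWBW
WWWWW
WWWWW
WWWWW
WWWWW
WWWWW
After op 3 paint(5,3,B):
WGWWW
WWWBW
WWWWW
WWWWW
WWWWW
WWWBW
WWWWW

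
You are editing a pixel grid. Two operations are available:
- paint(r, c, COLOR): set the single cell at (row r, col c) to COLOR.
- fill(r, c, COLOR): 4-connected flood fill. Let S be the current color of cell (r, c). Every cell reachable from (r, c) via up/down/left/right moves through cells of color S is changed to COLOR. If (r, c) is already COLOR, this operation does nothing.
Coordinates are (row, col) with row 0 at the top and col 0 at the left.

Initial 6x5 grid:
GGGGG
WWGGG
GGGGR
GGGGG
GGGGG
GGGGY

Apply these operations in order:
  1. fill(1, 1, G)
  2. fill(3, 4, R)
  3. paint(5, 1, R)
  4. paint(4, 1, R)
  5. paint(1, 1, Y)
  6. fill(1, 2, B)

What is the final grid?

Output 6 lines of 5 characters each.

After op 1 fill(1,1,G) [2 cells changed]:
GGGGG
GGGGG
GGGGR
GGGGG
GGGGG
GGGGY
After op 2 fill(3,4,R) [28 cells changed]:
RRRRR
RRRRR
RRRRR
RRRRR
RRRRR
RRRRY
After op 3 paint(5,1,R):
RRRRR
RRRRR
RRRRR
RRRRR
RRRRR
RRRRY
After op 4 paint(4,1,R):
RRRRR
RRRRR
RRRRR
RRRRR
RRRRR
RRRRY
After op 5 paint(1,1,Y):
RRRRR
RYRRR
RRRRR
RRRRR
RRRRR
RRRRY
After op 6 fill(1,2,B) [28 cells changed]:
BBBBB
BYBBB
BBBBB
BBBBB
BBBBB
BBBBY

Answer: BBBBB
BYBBB
BBBBB
BBBBB
BBBBB
BBBBY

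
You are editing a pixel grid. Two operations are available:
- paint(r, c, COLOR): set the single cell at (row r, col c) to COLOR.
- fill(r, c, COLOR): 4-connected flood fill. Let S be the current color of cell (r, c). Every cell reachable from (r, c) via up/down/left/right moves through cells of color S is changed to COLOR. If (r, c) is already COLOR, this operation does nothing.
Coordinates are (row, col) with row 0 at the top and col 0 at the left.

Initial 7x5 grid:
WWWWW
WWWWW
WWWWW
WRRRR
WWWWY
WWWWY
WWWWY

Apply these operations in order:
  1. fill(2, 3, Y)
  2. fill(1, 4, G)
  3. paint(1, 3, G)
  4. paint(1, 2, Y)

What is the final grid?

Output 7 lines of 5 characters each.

Answer: GGGGG
GGYGG
GGGGG
GRRRR
GGGGG
GGGGG
GGGGG

Derivation:
After op 1 fill(2,3,Y) [28 cells changed]:
YYYYY
YYYYY
YYYYY
YRRRR
YYYYY
YYYYY
YYYYY
After op 2 fill(1,4,G) [31 cells changed]:
GGGGG
GGGGG
GGGGG
GRRRR
GGGGG
GGGGG
GGGGG
After op 3 paint(1,3,G):
GGGGG
GGGGG
GGGGG
GRRRR
GGGGG
GGGGG
GGGGG
After op 4 paint(1,2,Y):
GGGGG
GGYGG
GGGGG
GRRRR
GGGGG
GGGGG
GGGGG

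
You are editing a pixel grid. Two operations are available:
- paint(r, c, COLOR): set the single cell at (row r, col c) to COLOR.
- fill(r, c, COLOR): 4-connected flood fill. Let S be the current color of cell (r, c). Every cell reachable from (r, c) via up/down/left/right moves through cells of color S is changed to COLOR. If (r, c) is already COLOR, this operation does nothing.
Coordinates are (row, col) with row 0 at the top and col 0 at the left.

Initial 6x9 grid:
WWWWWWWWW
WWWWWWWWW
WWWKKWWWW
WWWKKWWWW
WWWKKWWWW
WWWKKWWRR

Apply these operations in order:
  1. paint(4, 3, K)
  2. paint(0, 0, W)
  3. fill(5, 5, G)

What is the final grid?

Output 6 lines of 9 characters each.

After op 1 paint(4,3,K):
WWWWWWWWW
WWWWWWWWW
WWWKKWWWW
WWWKKWWWW
WWWKKWWWW
WWWKKWWRR
After op 2 paint(0,0,W):
WWWWWWWWW
WWWWWWWWW
WWWKKWWWW
WWWKKWWWW
WWWKKWWWW
WWWKKWWRR
After op 3 fill(5,5,G) [44 cells changed]:
GGGGGGGGG
GGGGGGGGG
GGGKKGGGG
GGGKKGGGG
GGGKKGGGG
GGGKKGGRR

Answer: GGGGGGGGG
GGGGGGGGG
GGGKKGGGG
GGGKKGGGG
GGGKKGGGG
GGGKKGGRR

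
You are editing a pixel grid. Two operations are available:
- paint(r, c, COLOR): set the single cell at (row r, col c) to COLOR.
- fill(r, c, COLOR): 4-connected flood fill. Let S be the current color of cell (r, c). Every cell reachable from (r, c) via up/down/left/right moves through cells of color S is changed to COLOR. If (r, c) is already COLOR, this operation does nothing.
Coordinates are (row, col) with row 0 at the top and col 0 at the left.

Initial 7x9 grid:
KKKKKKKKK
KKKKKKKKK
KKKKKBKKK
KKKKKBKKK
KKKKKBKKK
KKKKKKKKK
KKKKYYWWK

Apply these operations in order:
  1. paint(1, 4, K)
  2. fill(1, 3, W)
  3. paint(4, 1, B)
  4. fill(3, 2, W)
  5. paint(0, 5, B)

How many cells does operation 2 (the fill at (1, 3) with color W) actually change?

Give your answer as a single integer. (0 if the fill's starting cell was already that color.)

Answer: 56

Derivation:
After op 1 paint(1,4,K):
KKKKKKKKK
KKKKKKKKK
KKKKKBKKK
KKKKKBKKK
KKKKKBKKK
KKKKKKKKK
KKKKYYWWK
After op 2 fill(1,3,W) [56 cells changed]:
WWWWWWWWW
WWWWWWWWW
WWWWWBWWW
WWWWWBWWW
WWWWWBWWW
WWWWWWWWW
WWWWYYWWW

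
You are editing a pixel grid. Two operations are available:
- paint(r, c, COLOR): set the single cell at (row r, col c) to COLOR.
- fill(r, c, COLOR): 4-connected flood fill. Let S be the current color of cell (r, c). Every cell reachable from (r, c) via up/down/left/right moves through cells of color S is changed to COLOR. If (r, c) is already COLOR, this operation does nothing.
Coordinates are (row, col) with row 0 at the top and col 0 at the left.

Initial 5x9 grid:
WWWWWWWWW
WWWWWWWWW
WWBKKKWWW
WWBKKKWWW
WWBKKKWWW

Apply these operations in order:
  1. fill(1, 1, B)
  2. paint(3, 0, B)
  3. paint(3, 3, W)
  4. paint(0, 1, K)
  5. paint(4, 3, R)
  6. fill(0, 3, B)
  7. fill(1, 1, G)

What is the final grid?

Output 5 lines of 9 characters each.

After op 1 fill(1,1,B) [33 cells changed]:
BBBBBBBBB
BBBBBBBBB
BBBKKKBBB
BBBKKKBBB
BBBKKKBBB
After op 2 paint(3,0,B):
BBBBBBBBB
BBBBBBBBB
BBBKKKBBB
BBBKKKBBB
BBBKKKBBB
After op 3 paint(3,3,W):
BBBBBBBBB
BBBBBBBBB
BBBKKKBBB
BBBWKKBBB
BBBKKKBBB
After op 4 paint(0,1,K):
BKBBBBBBB
BBBBBBBBB
BBBKKKBBB
BBBWKKBBB
BBBKKKBBB
After op 5 paint(4,3,R):
BKBBBBBBB
BBBBBBBBB
BBBKKKBBB
BBBWKKBBB
BBBRKKBBB
After op 6 fill(0,3,B) [0 cells changed]:
BKBBBBBBB
BBBBBBBBB
BBBKKKBBB
BBBWKKBBB
BBBRKKBBB
After op 7 fill(1,1,G) [35 cells changed]:
GKGGGGGGG
GGGGGGGGG
GGGKKKGGG
GGGWKKGGG
GGGRKKGGG

Answer: GKGGGGGGG
GGGGGGGGG
GGGKKKGGG
GGGWKKGGG
GGGRKKGGG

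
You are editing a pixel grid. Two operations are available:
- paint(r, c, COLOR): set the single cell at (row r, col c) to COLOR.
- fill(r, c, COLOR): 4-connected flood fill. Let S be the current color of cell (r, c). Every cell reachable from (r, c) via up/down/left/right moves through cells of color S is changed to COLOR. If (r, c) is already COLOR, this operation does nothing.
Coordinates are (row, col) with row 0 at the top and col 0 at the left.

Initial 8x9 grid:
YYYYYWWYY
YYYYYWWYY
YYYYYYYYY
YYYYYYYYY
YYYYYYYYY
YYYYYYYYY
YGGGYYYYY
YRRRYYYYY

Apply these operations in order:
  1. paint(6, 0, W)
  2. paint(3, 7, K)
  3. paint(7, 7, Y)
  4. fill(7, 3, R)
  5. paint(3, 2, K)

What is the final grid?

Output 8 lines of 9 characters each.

Answer: YYYYYWWYY
YYYYYWWYY
YYYYYYYYY
YYKYYYYKY
YYYYYYYYY
YYYYYYYYY
WGGGYYYYY
YRRRYYYYY

Derivation:
After op 1 paint(6,0,W):
YYYYYWWYY
YYYYYWWYY
YYYYYYYYY
YYYYYYYYY
YYYYYYYYY
YYYYYYYYY
WGGGYYYYY
YRRRYYYYY
After op 2 paint(3,7,K):
YYYYYWWYY
YYYYYWWYY
YYYYYYYYY
YYYYYYYKY
YYYYYYYYY
YYYYYYYYY
WGGGYYYYY
YRRRYYYYY
After op 3 paint(7,7,Y):
YYYYYWWYY
YYYYYWWYY
YYYYYYYYY
YYYYYYYKY
YYYYYYYYY
YYYYYYYYY
WGGGYYYYY
YRRRYYYYY
After op 4 fill(7,3,R) [0 cells changed]:
YYYYYWWYY
YYYYYWWYY
YYYYYYYYY
YYYYYYYKY
YYYYYYYYY
YYYYYYYYY
WGGGYYYYY
YRRRYYYYY
After op 5 paint(3,2,K):
YYYYYWWYY
YYYYYWWYY
YYYYYYYYY
YYKYYYYKY
YYYYYYYYY
YYYYYYYYY
WGGGYYYYY
YRRRYYYYY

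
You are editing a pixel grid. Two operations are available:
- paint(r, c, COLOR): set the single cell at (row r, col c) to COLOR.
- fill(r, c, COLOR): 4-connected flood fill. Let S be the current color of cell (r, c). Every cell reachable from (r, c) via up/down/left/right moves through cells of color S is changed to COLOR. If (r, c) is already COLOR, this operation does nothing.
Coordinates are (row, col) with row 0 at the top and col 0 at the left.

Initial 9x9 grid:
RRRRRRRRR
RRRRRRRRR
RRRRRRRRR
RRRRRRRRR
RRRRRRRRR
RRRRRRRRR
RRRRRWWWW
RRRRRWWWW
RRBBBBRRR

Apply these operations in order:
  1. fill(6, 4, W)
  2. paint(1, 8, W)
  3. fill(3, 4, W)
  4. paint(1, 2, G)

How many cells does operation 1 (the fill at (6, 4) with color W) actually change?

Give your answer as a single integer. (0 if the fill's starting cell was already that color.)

After op 1 fill(6,4,W) [66 cells changed]:
WWWWWWWWW
WWWWWWWWW
WWWWWWWWW
WWWWWWWWW
WWWWWWWWW
WWWWWWWWW
WWWWWWWWW
WWWWWWWWW
WWBBBBRRR

Answer: 66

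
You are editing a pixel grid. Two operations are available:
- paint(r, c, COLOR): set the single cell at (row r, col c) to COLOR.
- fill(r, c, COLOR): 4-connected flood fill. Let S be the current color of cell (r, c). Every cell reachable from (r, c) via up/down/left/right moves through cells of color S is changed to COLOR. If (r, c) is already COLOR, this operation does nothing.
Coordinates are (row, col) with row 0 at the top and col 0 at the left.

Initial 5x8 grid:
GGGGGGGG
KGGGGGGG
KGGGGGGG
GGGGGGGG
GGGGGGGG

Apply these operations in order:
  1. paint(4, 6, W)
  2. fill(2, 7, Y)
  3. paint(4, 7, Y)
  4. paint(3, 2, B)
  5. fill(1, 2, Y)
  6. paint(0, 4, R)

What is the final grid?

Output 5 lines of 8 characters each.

After op 1 paint(4,6,W):
GGGGGGGG
KGGGGGGG
KGGGGGGG
GGGGGGGG
GGGGGGWG
After op 2 fill(2,7,Y) [37 cells changed]:
YYYYYYYY
KYYYYYYY
KYYYYYYY
YYYYYYYY
YYYYYYWY
After op 3 paint(4,7,Y):
YYYYYYYY
KYYYYYYY
KYYYYYYY
YYYYYYYY
YYYYYYWY
After op 4 paint(3,2,B):
YYYYYYYY
KYYYYYYY
KYYYYYYY
YYBYYYYY
YYYYYYWY
After op 5 fill(1,2,Y) [0 cells changed]:
YYYYYYYY
KYYYYYYY
KYYYYYYY
YYBYYYYY
YYYYYYWY
After op 6 paint(0,4,R):
YYYYRYYY
KYYYYYYY
KYYYYYYY
YYBYYYYY
YYYYYYWY

Answer: YYYYRYYY
KYYYYYYY
KYYYYYYY
YYBYYYYY
YYYYYYWY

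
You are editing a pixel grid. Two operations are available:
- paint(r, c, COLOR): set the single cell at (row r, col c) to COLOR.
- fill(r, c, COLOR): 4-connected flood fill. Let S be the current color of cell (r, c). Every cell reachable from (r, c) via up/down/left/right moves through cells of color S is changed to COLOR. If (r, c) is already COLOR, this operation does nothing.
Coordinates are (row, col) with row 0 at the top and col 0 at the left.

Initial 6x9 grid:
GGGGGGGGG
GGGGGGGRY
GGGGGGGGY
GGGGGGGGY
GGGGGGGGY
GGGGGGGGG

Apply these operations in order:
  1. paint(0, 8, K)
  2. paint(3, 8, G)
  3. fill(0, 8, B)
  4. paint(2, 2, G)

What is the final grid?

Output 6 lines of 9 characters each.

After op 1 paint(0,8,K):
GGGGGGGGK
GGGGGGGRY
GGGGGGGGY
GGGGGGGGY
GGGGGGGGY
GGGGGGGGG
After op 2 paint(3,8,G):
GGGGGGGGK
GGGGGGGRY
GGGGGGGGY
GGGGGGGGG
GGGGGGGGY
GGGGGGGGG
After op 3 fill(0,8,B) [1 cells changed]:
GGGGGGGGB
GGGGGGGRY
GGGGGGGGY
GGGGGGGGG
GGGGGGGGY
GGGGGGGGG
After op 4 paint(2,2,G):
GGGGGGGGB
GGGGGGGRY
GGGGGGGGY
GGGGGGGGG
GGGGGGGGY
GGGGGGGGG

Answer: GGGGGGGGB
GGGGGGGRY
GGGGGGGGY
GGGGGGGGG
GGGGGGGGY
GGGGGGGGG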